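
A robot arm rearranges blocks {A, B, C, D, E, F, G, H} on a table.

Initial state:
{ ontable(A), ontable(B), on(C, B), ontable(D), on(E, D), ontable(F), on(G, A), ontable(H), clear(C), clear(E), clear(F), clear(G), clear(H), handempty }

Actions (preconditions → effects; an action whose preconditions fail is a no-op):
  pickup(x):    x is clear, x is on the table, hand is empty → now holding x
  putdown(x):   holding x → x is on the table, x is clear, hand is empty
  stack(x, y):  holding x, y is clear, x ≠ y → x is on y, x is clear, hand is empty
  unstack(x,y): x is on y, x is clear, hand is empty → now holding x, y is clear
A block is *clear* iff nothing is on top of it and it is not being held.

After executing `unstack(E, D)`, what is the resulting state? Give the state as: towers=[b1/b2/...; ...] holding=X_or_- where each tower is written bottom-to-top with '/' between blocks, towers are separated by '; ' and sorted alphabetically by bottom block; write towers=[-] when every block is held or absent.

before: towers=[A/G; B/C; D/E; F; H] holding=-
pre[unstack(E, D)]: on(E,D) ok, clear(E) ok, handempty ok
all met → apply unstack(E, D)
after:  towers=[A/G; B/C; D; F; H] holding=E

towers=[A/G; B/C; D; F; H] holding=E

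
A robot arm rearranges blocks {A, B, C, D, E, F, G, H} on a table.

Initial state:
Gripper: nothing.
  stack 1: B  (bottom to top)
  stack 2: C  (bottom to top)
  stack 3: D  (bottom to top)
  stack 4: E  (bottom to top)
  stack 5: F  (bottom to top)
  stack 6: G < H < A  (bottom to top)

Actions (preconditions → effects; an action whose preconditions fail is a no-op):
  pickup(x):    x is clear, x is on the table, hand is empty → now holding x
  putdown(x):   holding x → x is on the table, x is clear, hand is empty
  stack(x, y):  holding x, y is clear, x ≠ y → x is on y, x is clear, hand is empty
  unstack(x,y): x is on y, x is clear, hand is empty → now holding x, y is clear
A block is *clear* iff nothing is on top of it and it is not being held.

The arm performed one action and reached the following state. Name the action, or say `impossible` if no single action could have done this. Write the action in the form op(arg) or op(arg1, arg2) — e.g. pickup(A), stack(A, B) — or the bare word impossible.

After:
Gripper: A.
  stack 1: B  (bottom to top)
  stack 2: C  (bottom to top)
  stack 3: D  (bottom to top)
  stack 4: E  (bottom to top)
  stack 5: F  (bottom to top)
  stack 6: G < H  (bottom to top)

unstack(A, H)

target: towers=[B; C; D; E; F; G/H] holding=A
     unstack(A, H) → towers=[B; C; D; E; F; G/H] holding=A  ← match
         pickup(E) → towers=[B; C; D; F; G/H/A] holding=E
         pickup(B) → towers=[C; D; E; F; G/H/A] holding=B
         pickup(F) → towers=[B; C; D; E; G/H/A] holding=F
         pickup(D) → towers=[B; C; E; F; G/H/A] holding=D
         pickup(C) → towers=[B; D; E; F; G/H/A] holding=C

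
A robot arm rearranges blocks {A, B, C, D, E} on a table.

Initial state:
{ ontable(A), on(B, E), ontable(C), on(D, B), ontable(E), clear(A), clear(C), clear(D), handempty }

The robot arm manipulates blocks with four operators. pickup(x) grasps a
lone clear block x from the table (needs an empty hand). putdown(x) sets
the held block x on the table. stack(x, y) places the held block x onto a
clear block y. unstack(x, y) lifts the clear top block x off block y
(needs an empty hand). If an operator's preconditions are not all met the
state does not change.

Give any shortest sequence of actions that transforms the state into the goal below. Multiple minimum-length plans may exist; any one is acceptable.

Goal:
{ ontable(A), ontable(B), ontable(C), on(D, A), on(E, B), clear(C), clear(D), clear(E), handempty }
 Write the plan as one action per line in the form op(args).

step 1 (unstack(D, B)): towers=[A; C; E/B] holding=D
step 2 (stack(D, A)): towers=[A/D; C; E/B] holding=-
step 3 (unstack(B, E)): towers=[A/D; C; E] holding=B
step 4 (putdown(B)): towers=[A/D; B; C; E] holding=-
step 5 (pickup(E)): towers=[A/D; B; C] holding=E
step 6 (stack(E, B)): towers=[A/D; B/E; C] holding=-
goal check: towers=[A/D; B/E; C] holding=- — reached (length 6, optimal by BFS)

unstack(D, B)
stack(D, A)
unstack(B, E)
putdown(B)
pickup(E)
stack(E, B)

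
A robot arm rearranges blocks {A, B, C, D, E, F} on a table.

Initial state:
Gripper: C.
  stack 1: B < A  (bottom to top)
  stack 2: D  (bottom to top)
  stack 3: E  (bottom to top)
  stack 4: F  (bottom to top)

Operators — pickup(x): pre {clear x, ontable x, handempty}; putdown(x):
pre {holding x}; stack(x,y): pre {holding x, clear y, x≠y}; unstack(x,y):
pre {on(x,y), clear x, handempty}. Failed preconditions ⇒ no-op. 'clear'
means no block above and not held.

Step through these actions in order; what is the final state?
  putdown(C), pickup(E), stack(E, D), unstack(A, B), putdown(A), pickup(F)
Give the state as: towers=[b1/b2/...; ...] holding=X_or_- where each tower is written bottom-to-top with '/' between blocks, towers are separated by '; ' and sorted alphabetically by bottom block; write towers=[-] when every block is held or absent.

towers=[A; B; C; D/E] holding=F

step 1 (putdown(C)): towers=[B/A; C; D; E; F] holding=-
step 2 (pickup(E)): towers=[B/A; C; D; F] holding=E
step 3 (stack(E, D)): towers=[B/A; C; D/E; F] holding=-
step 4 (unstack(A, B)): towers=[B; C; D/E; F] holding=A
step 5 (putdown(A)): towers=[A; B; C; D/E; F] holding=-
step 6 (pickup(F)): towers=[A; B; C; D/E] holding=F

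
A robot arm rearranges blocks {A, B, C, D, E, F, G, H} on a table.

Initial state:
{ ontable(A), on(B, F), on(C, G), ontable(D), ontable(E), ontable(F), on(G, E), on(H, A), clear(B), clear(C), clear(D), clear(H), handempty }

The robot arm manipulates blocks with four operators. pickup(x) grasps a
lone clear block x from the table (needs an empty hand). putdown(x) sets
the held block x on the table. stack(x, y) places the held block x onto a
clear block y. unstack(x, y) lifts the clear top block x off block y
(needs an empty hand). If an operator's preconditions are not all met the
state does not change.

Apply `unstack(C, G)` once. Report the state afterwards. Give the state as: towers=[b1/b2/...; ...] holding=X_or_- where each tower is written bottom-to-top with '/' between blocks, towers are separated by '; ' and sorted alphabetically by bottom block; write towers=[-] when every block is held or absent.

towers=[A/H; D; E/G; F/B] holding=C

before: towers=[A/H; D; E/G/C; F/B] holding=-
pre[unstack(C, G)]: on(C,G) yes, clear(C) yes, handempty yes
all met → apply unstack(C, G)
after:  towers=[A/H; D; E/G; F/B] holding=C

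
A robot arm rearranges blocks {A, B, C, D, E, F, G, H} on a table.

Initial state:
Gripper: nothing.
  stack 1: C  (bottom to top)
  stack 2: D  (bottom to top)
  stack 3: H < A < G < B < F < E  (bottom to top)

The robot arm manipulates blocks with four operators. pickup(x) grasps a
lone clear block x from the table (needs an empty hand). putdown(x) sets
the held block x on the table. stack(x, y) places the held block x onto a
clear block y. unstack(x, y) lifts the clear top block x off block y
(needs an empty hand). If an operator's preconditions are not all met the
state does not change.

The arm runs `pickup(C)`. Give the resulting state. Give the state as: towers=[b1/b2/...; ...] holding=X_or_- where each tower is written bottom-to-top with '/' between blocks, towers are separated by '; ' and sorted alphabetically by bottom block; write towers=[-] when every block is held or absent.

before: towers=[C; D; H/A/G/B/F/E] holding=-
pre[pickup(C)]: clear(C) ✓, ontable(C) ✓, handempty ✓
all met → apply pickup(C)
after:  towers=[D; H/A/G/B/F/E] holding=C

towers=[D; H/A/G/B/F/E] holding=C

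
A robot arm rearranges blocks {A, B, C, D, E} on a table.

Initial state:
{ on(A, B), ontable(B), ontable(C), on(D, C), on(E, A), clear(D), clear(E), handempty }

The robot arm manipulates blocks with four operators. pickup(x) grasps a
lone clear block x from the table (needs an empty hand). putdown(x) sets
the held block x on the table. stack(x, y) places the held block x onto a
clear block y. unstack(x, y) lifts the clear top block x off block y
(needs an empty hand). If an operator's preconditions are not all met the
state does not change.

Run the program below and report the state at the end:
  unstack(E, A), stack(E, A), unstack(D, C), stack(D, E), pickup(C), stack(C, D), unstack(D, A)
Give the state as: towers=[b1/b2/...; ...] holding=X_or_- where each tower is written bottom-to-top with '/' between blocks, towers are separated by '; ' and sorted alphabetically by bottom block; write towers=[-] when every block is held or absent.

step 1 (unstack(E, A)): towers=[B/A; C/D] holding=E
step 2 (stack(E, A)): towers=[B/A/E; C/D] holding=-
step 3 (unstack(D, C)): towers=[B/A/E; C] holding=D
step 4 (stack(D, E)): towers=[B/A/E/D; C] holding=-
step 5 (pickup(C)): towers=[B/A/E/D] holding=C
step 6 (stack(C, D)): towers=[B/A/E/D/C] holding=-
step 7 (unstack(D, A)) [no-op]: towers=[B/A/E/D/C] holding=-

towers=[B/A/E/D/C] holding=-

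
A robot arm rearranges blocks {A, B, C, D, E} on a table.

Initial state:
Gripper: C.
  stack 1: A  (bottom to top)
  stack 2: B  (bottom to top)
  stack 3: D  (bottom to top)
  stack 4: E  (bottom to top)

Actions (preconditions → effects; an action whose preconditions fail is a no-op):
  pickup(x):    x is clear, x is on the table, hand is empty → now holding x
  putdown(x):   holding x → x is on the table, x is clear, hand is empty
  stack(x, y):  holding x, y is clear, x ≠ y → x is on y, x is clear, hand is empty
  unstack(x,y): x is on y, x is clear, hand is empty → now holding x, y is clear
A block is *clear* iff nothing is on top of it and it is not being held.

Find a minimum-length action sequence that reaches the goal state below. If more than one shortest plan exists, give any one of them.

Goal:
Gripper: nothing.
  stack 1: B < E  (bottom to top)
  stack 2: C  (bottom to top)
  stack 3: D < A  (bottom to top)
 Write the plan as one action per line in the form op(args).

step 1 (putdown(C)): towers=[A; B; C; D; E] holding=-
step 2 (pickup(A)): towers=[B; C; D; E] holding=A
step 3 (stack(A, D)): towers=[B; C; D/A; E] holding=-
step 4 (pickup(E)): towers=[B; C; D/A] holding=E
step 5 (stack(E, B)): towers=[B/E; C; D/A] holding=-
goal check: towers=[B/E; C; D/A] holding=- — reached (length 5, optimal by BFS)

putdown(C)
pickup(A)
stack(A, D)
pickup(E)
stack(E, B)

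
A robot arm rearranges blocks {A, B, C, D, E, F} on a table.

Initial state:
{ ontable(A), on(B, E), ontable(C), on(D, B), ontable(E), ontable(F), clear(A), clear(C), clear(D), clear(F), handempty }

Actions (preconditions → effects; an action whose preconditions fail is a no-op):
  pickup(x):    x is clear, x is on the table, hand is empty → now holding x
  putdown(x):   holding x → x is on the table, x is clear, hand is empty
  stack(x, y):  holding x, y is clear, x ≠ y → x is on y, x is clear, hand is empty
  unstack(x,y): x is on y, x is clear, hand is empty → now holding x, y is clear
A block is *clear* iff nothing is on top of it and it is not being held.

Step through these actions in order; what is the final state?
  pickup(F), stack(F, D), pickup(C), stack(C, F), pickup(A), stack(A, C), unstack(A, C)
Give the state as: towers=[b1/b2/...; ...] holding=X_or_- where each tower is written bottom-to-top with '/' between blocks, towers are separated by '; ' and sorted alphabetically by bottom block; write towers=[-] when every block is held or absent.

step 1 (pickup(F)): towers=[A; C; E/B/D] holding=F
step 2 (stack(F, D)): towers=[A; C; E/B/D/F] holding=-
step 3 (pickup(C)): towers=[A; E/B/D/F] holding=C
step 4 (stack(C, F)): towers=[A; E/B/D/F/C] holding=-
step 5 (pickup(A)): towers=[E/B/D/F/C] holding=A
step 6 (stack(A, C)): towers=[E/B/D/F/C/A] holding=-
step 7 (unstack(A, C)): towers=[E/B/D/F/C] holding=A

towers=[E/B/D/F/C] holding=A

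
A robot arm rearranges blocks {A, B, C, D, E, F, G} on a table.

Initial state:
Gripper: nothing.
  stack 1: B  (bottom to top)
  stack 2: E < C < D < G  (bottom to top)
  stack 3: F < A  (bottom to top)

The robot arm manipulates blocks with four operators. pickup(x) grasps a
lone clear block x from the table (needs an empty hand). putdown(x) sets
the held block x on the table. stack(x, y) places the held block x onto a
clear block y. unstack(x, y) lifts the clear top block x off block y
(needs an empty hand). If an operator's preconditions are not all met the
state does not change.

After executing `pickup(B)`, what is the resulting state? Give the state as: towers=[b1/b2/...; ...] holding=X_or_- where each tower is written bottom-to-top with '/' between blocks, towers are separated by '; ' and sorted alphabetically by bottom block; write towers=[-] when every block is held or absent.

before: towers=[B; E/C/D/G; F/A] holding=-
pre[pickup(B)]: clear(B) yes, ontable(B) yes, handempty yes
all met → apply pickup(B)
after:  towers=[E/C/D/G; F/A] holding=B

towers=[E/C/D/G; F/A] holding=B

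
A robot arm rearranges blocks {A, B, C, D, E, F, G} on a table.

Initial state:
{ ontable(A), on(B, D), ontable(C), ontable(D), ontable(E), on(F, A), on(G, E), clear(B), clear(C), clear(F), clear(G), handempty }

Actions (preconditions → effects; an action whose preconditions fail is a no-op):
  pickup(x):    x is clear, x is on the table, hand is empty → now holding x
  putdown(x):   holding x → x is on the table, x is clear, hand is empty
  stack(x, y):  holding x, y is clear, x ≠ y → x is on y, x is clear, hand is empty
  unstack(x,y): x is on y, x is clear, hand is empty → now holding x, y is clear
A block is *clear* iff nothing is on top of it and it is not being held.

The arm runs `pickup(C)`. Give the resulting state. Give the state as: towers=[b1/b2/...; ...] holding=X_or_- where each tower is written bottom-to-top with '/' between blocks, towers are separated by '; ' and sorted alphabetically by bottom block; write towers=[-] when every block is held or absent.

towers=[A/F; D/B; E/G] holding=C

before: towers=[A/F; C; D/B; E/G] holding=-
pre[pickup(C)]: clear(C) ok, ontable(C) ok, handempty ok
all met → apply pickup(C)
after:  towers=[A/F; D/B; E/G] holding=C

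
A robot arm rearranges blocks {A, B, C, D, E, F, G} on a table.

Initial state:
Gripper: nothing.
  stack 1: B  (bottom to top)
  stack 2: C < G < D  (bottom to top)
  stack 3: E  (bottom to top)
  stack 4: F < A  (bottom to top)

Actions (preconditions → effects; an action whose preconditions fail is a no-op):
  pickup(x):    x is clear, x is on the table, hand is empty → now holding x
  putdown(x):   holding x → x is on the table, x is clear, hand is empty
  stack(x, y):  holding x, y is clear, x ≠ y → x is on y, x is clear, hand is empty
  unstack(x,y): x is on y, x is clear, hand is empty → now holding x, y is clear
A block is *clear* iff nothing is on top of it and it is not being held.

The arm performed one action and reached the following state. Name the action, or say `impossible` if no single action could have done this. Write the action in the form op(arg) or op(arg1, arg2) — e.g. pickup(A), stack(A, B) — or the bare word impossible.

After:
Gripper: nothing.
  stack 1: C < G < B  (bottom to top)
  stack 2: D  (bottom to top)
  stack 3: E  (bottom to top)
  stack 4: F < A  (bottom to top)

impossible

target: towers=[C/G/B; D; E; F/A] holding=-
         pickup(B) → towers=[C/G/D; E; F/A] holding=B
     unstack(D, G) → towers=[B; C/G; E; F/A] holding=D
     unstack(A, F) → towers=[B; C/G/D; E; F] holding=A
         pickup(E) → towers=[B; C/G/D; F/A] holding=E
none of the 4 applicable actions match → impossible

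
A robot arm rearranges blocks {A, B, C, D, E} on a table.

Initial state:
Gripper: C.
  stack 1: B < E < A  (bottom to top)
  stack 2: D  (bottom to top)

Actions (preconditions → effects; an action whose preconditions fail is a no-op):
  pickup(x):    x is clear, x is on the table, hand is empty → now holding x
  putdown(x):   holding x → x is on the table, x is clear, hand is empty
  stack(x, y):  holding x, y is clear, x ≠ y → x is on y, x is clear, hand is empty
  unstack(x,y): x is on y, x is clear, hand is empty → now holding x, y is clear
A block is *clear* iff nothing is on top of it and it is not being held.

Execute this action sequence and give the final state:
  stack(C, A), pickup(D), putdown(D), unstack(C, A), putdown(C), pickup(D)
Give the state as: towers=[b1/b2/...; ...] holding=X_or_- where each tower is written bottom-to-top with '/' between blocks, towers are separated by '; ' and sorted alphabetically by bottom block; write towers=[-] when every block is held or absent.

towers=[B/E/A; C] holding=D

step 1 (stack(C, A)): towers=[B/E/A/C; D] holding=-
step 2 (pickup(D)): towers=[B/E/A/C] holding=D
step 3 (putdown(D)): towers=[B/E/A/C; D] holding=-
step 4 (unstack(C, A)): towers=[B/E/A; D] holding=C
step 5 (putdown(C)): towers=[B/E/A; C; D] holding=-
step 6 (pickup(D)): towers=[B/E/A; C] holding=D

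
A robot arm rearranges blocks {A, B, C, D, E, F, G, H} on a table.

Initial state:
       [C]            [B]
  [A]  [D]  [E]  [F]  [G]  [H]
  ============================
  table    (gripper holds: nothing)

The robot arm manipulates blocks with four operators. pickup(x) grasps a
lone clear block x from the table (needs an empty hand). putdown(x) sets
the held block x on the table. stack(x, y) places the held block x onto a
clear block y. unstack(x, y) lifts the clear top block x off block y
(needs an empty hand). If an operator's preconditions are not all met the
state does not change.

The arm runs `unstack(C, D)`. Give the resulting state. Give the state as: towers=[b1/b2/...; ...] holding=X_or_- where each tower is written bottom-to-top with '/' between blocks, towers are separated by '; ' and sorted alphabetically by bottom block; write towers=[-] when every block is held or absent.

before: towers=[A; D/C; E; F; G/B; H] holding=-
pre[unstack(C, D)]: on(C,D) yes, clear(C) yes, handempty yes
all met → apply unstack(C, D)
after:  towers=[A; D; E; F; G/B; H] holding=C

towers=[A; D; E; F; G/B; H] holding=C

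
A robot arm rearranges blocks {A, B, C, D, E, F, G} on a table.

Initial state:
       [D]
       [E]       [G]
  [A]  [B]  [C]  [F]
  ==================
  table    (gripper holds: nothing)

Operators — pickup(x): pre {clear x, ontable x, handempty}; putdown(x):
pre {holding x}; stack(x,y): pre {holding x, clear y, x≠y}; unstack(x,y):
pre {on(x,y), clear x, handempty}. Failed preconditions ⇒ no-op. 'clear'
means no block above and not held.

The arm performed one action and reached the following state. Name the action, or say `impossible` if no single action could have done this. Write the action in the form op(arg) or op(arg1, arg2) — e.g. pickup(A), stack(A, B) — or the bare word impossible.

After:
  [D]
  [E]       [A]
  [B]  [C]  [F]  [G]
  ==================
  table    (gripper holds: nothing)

impossible

target: towers=[B/E/D; C; F/A; G] holding=-
     unstack(G, F) → towers=[A; B/E/D; C; F] holding=G
     unstack(D, E) → towers=[A; B/E; C; F/G] holding=D
         pickup(A) → towers=[B/E/D; C; F/G] holding=A
         pickup(C) → towers=[A; B/E/D; F/G] holding=C
none of the 4 applicable actions match → impossible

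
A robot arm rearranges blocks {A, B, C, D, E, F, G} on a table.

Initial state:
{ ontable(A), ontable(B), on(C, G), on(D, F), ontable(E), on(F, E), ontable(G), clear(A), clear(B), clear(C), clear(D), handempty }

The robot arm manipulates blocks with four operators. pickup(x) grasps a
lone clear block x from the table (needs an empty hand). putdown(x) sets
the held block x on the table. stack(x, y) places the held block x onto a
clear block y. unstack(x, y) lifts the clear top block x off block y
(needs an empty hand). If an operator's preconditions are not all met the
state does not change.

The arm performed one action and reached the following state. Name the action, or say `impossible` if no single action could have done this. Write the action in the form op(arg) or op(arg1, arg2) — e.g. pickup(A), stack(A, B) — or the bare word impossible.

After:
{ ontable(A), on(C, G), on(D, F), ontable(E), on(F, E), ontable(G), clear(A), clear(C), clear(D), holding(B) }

pickup(B)

target: towers=[A; E/F/D; G/C] holding=B
         pickup(B) → towers=[A; E/F/D; G/C] holding=B  ← match
     unstack(D, F) → towers=[A; B; E/F; G/C] holding=D
         pickup(A) → towers=[B; E/F/D; G/C] holding=A
     unstack(C, G) → towers=[A; B; E/F/D; G] holding=C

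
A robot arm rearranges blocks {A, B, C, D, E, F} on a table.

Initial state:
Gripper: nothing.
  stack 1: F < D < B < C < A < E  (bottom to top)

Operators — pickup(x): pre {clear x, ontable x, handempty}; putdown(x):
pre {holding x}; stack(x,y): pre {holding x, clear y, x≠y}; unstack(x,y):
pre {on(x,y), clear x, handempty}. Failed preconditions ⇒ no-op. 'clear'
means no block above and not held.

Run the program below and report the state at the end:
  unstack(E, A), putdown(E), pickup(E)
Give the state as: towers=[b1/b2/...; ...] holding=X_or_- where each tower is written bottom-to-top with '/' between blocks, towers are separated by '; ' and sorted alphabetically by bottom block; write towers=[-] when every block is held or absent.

towers=[F/D/B/C/A] holding=E

step 1 (unstack(E, A)): towers=[F/D/B/C/A] holding=E
step 2 (putdown(E)): towers=[E; F/D/B/C/A] holding=-
step 3 (pickup(E)): towers=[F/D/B/C/A] holding=E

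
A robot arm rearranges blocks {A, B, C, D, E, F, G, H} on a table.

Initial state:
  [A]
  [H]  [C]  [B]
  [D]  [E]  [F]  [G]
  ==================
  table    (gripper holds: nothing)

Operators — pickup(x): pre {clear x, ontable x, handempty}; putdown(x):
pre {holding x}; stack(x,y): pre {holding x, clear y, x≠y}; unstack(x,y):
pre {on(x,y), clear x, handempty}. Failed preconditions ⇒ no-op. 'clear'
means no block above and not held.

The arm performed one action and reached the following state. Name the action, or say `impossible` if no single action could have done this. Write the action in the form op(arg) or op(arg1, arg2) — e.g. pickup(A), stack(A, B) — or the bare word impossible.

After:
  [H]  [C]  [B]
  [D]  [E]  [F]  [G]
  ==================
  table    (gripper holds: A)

unstack(A, H)

target: towers=[D/H; E/C; F/B; G] holding=A
         pickup(G) → towers=[D/H/A; E/C; F/B] holding=G
     unstack(A, H) → towers=[D/H; E/C; F/B; G] holding=A  ← match
     unstack(B, F) → towers=[D/H/A; E/C; F; G] holding=B
     unstack(C, E) → towers=[D/H/A; E; F/B; G] holding=C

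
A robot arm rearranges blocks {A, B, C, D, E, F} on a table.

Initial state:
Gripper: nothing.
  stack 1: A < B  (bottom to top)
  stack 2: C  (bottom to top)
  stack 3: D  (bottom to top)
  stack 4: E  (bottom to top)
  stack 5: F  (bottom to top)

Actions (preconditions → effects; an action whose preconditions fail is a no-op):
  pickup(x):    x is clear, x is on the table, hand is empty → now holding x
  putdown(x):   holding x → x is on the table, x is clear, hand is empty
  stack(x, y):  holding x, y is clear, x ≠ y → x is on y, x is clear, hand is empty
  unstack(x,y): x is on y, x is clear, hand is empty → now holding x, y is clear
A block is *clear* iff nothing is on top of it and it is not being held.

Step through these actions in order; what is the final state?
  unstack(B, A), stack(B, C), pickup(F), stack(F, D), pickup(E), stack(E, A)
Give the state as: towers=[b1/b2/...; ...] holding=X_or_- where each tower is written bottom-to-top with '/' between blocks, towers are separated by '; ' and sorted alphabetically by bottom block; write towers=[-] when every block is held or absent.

step 1 (unstack(B, A)): towers=[A; C; D; E; F] holding=B
step 2 (stack(B, C)): towers=[A; C/B; D; E; F] holding=-
step 3 (pickup(F)): towers=[A; C/B; D; E] holding=F
step 4 (stack(F, D)): towers=[A; C/B; D/F; E] holding=-
step 5 (pickup(E)): towers=[A; C/B; D/F] holding=E
step 6 (stack(E, A)): towers=[A/E; C/B; D/F] holding=-

towers=[A/E; C/B; D/F] holding=-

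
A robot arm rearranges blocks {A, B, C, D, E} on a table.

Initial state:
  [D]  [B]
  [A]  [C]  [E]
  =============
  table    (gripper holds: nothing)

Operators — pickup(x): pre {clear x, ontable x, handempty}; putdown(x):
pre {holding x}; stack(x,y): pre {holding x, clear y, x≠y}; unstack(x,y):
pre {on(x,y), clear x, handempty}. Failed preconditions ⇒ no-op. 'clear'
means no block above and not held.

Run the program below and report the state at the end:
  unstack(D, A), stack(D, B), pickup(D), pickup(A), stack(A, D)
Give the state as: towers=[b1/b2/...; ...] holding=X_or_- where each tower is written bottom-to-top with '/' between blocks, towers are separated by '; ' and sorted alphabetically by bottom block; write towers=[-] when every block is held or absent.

step 1 (unstack(D, A)): towers=[A; C/B; E] holding=D
step 2 (stack(D, B)): towers=[A; C/B/D; E] holding=-
step 3 (pickup(D)) [no-op]: towers=[A; C/B/D; E] holding=-
step 4 (pickup(A)): towers=[C/B/D; E] holding=A
step 5 (stack(A, D)): towers=[C/B/D/A; E] holding=-

towers=[C/B/D/A; E] holding=-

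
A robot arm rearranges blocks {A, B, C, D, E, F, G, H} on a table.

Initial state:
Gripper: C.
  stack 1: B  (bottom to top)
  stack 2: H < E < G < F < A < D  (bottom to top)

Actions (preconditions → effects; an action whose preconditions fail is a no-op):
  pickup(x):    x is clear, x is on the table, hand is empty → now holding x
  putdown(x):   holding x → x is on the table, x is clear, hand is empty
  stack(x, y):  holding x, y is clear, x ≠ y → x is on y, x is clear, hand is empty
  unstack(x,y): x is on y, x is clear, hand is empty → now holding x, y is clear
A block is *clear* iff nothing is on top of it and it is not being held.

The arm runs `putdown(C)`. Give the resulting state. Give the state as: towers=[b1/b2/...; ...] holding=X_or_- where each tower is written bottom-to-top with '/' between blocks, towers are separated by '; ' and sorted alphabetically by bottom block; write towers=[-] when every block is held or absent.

before: towers=[B; H/E/G/F/A/D] holding=C
pre[putdown(C)]: holding(C) ok
all met → apply putdown(C)
after:  towers=[B; C; H/E/G/F/A/D] holding=-

towers=[B; C; H/E/G/F/A/D] holding=-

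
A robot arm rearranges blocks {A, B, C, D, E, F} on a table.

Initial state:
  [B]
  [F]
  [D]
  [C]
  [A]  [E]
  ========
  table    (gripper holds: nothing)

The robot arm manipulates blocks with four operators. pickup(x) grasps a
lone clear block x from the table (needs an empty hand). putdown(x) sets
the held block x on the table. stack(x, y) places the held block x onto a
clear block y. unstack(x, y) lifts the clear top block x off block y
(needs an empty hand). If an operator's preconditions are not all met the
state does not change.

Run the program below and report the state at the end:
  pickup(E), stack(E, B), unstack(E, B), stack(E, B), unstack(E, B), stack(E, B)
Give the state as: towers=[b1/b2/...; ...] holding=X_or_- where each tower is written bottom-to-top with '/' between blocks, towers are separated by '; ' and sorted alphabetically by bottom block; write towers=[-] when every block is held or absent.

towers=[A/C/D/F/B/E] holding=-

step 1 (pickup(E)): towers=[A/C/D/F/B] holding=E
step 2 (stack(E, B)): towers=[A/C/D/F/B/E] holding=-
step 3 (unstack(E, B)): towers=[A/C/D/F/B] holding=E
step 4 (stack(E, B)): towers=[A/C/D/F/B/E] holding=-
step 5 (unstack(E, B)): towers=[A/C/D/F/B] holding=E
step 6 (stack(E, B)): towers=[A/C/D/F/B/E] holding=-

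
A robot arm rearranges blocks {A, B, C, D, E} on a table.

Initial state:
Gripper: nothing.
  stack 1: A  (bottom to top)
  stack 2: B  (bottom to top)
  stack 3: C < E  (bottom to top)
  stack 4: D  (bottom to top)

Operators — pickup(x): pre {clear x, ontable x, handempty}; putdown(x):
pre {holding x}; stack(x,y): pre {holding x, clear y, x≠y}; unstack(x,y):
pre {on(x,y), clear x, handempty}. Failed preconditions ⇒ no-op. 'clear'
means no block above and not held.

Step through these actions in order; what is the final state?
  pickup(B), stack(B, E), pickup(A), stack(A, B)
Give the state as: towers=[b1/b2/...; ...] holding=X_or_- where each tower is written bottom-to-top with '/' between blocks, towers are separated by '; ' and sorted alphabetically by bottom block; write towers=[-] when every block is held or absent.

step 1 (pickup(B)): towers=[A; C/E; D] holding=B
step 2 (stack(B, E)): towers=[A; C/E/B; D] holding=-
step 3 (pickup(A)): towers=[C/E/B; D] holding=A
step 4 (stack(A, B)): towers=[C/E/B/A; D] holding=-

towers=[C/E/B/A; D] holding=-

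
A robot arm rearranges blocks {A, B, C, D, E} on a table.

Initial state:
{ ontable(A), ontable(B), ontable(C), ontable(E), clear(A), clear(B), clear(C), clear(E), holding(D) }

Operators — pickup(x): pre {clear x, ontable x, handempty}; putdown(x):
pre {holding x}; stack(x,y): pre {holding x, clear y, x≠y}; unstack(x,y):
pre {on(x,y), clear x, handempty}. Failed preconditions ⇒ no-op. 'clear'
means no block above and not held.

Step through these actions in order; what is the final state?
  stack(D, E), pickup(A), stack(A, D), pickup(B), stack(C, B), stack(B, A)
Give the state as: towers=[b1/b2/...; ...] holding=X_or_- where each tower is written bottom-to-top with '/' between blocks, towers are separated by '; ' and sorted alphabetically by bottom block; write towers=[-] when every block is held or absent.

step 1 (stack(D, E)): towers=[A; B; C; E/D] holding=-
step 2 (pickup(A)): towers=[B; C; E/D] holding=A
step 3 (stack(A, D)): towers=[B; C; E/D/A] holding=-
step 4 (pickup(B)): towers=[C; E/D/A] holding=B
step 5 (stack(C, B)) [no-op]: towers=[C; E/D/A] holding=B
step 6 (stack(B, A)): towers=[C; E/D/A/B] holding=-

towers=[C; E/D/A/B] holding=-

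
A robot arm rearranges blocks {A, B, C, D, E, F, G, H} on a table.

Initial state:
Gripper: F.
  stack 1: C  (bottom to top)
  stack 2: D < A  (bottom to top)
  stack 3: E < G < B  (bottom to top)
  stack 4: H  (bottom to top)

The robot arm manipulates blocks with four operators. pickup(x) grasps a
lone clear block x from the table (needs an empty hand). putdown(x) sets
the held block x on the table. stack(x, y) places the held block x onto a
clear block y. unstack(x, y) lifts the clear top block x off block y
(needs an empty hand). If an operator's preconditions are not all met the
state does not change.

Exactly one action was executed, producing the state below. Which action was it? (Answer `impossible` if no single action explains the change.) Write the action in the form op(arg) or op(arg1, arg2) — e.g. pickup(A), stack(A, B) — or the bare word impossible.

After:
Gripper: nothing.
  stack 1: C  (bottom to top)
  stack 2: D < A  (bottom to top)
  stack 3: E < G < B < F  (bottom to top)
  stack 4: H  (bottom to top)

stack(F, B)

target: towers=[C; D/A; E/G/B/F; H] holding=-
        putdown(F) → towers=[C; D/A; E/G/B; F; H] holding=-
       stack(F, A) → towers=[C; D/A/F; E/G/B; H] holding=-
       stack(F, H) → towers=[C; D/A; E/G/B; H/F] holding=-
       stack(F, B) → towers=[C; D/A; E/G/B/F; H] holding=-  ← match
       stack(F, C) → towers=[C/F; D/A; E/G/B; H] holding=-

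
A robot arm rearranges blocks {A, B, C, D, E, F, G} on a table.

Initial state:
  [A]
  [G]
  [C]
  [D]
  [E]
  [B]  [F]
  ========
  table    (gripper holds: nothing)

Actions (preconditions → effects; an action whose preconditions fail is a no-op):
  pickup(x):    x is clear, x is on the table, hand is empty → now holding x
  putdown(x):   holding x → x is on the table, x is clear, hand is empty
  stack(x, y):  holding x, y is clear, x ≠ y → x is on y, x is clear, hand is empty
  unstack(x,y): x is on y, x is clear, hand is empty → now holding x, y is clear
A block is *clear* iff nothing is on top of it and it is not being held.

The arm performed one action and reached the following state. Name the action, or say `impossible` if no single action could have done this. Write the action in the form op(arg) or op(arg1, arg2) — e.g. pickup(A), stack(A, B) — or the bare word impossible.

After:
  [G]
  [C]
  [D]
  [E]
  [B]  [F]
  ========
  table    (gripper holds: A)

unstack(A, G)

target: towers=[B/E/D/C/G; F] holding=A
         pickup(F) → towers=[B/E/D/C/G/A] holding=F
     unstack(A, G) → towers=[B/E/D/C/G; F] holding=A  ← match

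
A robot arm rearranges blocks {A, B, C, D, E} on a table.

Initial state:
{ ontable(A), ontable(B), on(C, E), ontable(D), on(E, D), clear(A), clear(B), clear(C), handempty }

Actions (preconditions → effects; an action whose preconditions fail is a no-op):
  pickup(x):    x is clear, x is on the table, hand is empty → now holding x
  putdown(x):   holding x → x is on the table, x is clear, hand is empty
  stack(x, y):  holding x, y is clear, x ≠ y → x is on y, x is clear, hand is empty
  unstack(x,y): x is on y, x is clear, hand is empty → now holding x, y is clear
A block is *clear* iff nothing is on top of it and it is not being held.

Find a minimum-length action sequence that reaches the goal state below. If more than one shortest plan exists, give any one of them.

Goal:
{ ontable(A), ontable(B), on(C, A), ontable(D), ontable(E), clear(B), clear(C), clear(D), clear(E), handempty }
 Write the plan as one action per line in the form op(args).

step 1 (unstack(C, E)): towers=[A; B; D/E] holding=C
step 2 (stack(C, A)): towers=[A/C; B; D/E] holding=-
step 3 (unstack(E, D)): towers=[A/C; B; D] holding=E
step 4 (putdown(E)): towers=[A/C; B; D; E] holding=-
goal check: towers=[A/C; B; D; E] holding=- — reached (length 4, optimal by BFS)

unstack(C, E)
stack(C, A)
unstack(E, D)
putdown(E)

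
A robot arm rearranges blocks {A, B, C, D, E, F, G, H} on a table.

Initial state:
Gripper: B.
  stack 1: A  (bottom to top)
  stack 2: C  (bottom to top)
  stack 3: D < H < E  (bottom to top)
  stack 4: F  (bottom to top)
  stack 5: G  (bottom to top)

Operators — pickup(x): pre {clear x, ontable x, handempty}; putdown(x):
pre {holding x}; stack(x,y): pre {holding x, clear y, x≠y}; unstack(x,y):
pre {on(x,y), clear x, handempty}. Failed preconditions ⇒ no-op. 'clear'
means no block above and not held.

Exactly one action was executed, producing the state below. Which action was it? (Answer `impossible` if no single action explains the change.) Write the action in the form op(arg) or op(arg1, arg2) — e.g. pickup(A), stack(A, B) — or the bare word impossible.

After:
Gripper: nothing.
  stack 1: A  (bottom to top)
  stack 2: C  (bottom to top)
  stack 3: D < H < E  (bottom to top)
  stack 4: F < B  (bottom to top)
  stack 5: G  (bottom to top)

target: towers=[A; C; D/H/E; F/B; G] holding=-
        putdown(B) → towers=[A; B; C; D/H/E; F; G] holding=-
       stack(B, G) → towers=[A; C; D/H/E; F; G/B] holding=-
       stack(B, A) → towers=[A/B; C; D/H/E; F; G] holding=-
       stack(B, E) → towers=[A; C; D/H/E/B; F; G] holding=-
       stack(B, F) → towers=[A; C; D/H/E; F/B; G] holding=-  ← match
       stack(B, C) → towers=[A; C/B; D/H/E; F; G] holding=-

stack(B, F)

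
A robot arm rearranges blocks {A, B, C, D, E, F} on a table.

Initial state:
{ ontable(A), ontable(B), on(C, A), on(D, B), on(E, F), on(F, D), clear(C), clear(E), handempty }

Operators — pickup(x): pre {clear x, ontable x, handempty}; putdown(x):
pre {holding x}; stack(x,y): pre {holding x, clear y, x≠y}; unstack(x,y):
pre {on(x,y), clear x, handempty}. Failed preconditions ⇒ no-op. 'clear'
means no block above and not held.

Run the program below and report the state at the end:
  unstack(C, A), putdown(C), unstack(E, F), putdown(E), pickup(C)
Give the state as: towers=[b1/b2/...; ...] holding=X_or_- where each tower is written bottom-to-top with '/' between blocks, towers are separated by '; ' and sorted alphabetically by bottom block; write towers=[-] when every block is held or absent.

towers=[A; B/D/F; E] holding=C

step 1 (unstack(C, A)): towers=[A; B/D/F/E] holding=C
step 2 (putdown(C)): towers=[A; B/D/F/E; C] holding=-
step 3 (unstack(E, F)): towers=[A; B/D/F; C] holding=E
step 4 (putdown(E)): towers=[A; B/D/F; C; E] holding=-
step 5 (pickup(C)): towers=[A; B/D/F; E] holding=C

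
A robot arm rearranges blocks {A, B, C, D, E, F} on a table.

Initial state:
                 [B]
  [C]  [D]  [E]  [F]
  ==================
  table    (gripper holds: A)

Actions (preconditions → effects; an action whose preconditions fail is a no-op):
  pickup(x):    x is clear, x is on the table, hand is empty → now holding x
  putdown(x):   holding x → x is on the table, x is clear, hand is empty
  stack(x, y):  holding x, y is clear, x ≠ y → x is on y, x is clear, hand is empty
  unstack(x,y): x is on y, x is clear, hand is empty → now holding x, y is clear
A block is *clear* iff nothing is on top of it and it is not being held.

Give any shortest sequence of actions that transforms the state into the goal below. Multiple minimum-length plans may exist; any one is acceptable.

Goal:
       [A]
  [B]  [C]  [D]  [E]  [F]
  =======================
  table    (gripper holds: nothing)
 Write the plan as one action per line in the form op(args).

stack(A, C)
unstack(B, F)
putdown(B)

step 1 (stack(A, C)): towers=[C/A; D; E; F/B] holding=-
step 2 (unstack(B, F)): towers=[C/A; D; E; F] holding=B
step 3 (putdown(B)): towers=[B; C/A; D; E; F] holding=-
goal check: towers=[B; C/A; D; E; F] holding=- — reached (length 3, optimal by BFS)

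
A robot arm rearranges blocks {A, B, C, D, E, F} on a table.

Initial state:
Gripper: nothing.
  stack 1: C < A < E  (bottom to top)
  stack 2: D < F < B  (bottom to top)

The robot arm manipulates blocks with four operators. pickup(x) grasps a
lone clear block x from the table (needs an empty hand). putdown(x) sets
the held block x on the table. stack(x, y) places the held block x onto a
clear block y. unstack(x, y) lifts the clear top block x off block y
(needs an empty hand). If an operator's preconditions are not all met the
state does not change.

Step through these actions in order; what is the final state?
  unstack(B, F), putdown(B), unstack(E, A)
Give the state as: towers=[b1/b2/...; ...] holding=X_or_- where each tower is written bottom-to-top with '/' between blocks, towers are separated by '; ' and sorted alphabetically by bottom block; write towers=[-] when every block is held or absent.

towers=[B; C/A; D/F] holding=E

step 1 (unstack(B, F)): towers=[C/A/E; D/F] holding=B
step 2 (putdown(B)): towers=[B; C/A/E; D/F] holding=-
step 3 (unstack(E, A)): towers=[B; C/A; D/F] holding=E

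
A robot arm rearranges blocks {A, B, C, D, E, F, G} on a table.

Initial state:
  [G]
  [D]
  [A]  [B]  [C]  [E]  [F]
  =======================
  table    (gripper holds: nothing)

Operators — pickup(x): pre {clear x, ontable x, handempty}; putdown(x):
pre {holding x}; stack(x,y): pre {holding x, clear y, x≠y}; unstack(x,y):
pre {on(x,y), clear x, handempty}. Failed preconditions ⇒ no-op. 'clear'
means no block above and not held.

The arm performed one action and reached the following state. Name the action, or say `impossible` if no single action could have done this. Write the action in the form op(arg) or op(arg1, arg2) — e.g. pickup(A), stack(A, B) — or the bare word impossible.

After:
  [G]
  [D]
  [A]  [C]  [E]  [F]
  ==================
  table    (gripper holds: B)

target: towers=[A/D/G; C; E; F] holding=B
         pickup(B) → towers=[A/D/G; C; E; F] holding=B  ← match
         pickup(F) → towers=[A/D/G; B; C; E] holding=F
     unstack(G, D) → towers=[A/D; B; C; E; F] holding=G
         pickup(E) → towers=[A/D/G; B; C; F] holding=E
         pickup(C) → towers=[A/D/G; B; E; F] holding=C

pickup(B)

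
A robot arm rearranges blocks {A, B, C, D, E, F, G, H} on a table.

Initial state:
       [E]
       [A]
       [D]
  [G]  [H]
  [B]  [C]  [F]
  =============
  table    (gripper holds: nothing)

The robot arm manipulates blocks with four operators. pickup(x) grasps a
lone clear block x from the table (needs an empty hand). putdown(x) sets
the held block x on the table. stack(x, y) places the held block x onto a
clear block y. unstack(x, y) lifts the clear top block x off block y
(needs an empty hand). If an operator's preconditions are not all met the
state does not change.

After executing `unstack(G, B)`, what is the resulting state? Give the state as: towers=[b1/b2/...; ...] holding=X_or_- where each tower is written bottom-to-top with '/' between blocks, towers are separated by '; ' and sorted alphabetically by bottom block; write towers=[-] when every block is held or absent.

before: towers=[B/G; C/H/D/A/E; F] holding=-
pre[unstack(G, B)]: on(G,B) ✓, clear(G) ✓, handempty ✓
all met → apply unstack(G, B)
after:  towers=[B; C/H/D/A/E; F] holding=G

towers=[B; C/H/D/A/E; F] holding=G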